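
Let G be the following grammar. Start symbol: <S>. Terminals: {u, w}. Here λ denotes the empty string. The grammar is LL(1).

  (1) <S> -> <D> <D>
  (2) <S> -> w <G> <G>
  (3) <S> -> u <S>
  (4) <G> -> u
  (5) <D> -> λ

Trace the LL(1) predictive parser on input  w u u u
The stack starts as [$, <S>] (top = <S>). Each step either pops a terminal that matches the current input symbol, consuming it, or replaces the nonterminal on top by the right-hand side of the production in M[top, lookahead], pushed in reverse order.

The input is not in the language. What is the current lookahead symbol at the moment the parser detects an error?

u

     Stack        Input      Action
  1  $ <S>        w u u u $  expand <S> -> w <G> <G>
  2  $ <G> <G> w  w u u u $  match w
  3  $ <G> <G>    u u u $    expand <G> -> u
  4  $ <G> u      u u u $    match u
  5  $ <G>        u u $      expand <G> -> u
  6  $ u          u u $      match u
  7  $            u $        error: stack empty but input remains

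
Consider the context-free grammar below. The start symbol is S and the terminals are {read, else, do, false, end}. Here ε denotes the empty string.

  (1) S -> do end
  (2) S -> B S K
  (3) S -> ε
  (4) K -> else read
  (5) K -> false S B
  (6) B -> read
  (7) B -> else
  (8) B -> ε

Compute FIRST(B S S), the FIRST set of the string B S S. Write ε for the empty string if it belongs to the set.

{ε, do, else, false, read}

FIRST(K) = {else, false}
FIRST(B) = {ε, else, read}
FIRST(S) = {ε, do, else, false, read}  (via B S K)
FIRST(B S S): take FIRST of each symbol in turn, carrying on past any symbol whose FIRST contains ε; result {ε, do, else, false, read}.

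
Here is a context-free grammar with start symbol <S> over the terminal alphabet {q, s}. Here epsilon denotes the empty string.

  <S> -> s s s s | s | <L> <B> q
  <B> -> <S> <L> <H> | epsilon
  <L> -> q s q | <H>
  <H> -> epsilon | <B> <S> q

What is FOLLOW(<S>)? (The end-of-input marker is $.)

{$, q, s}

FIRST(<S>): from <S>->s s s s we get {s}; from <S>->s we get {s}; from <S>-><L> <B> q we get {q, s}. So FIRST(<S>) = {q, s}.
FIRST(<B>): from <B>-><S> <L> <H> we get {q, s}; from <B>->epsilon we get {epsilon}. So FIRST(<B>) = {epsilon, q, s}.
FIRST(<H>): from <H>->epsilon we get {epsilon}; from <H>-><B> <S> q we get {q, s}. So FIRST(<H>) = {epsilon, q, s}.
FIRST(<L>): from <L>->q s q we get {q}; from <L>-><H> we get {epsilon, q, s}. So FIRST(<L>) = {epsilon, q, s}.
FOLLOW(<S>) includes $ since <S> is the start symbol.
FOLLOW(<B>): in <S>-><L> <B> q, <B> is followed by q with FIRST {q}; in <H>-><B> <S> q, <B> is followed by <S> q with FIRST {q, s}. Thus FOLLOW(<B>) = {q, s}.
FOLLOW(<S>): in <B>-><S> <L> <H>, <S> is followed by <L> <H> with FIRST {epsilon, q, s}; in <B>-><S> <L> <H>, the suffix after <S> is nullable, so FOLLOW(<S>) ⊇ FOLLOW(<B>) = {q, s}; in <H>-><B> <S> q, <S> is followed by q with FIRST {q}. Thus FOLLOW(<S>) = {$, q, s}.
FOLLOW(<L>): in <S>-><L> <B> q, <L> is followed by <B> q with FIRST {q, s}; in <B>-><S> <L> <H>, <L> is followed by <H> with FIRST {epsilon, q, s}; in <B>-><S> <L> <H>, the suffix after <L> is nullable, so FOLLOW(<L>) ⊇ FOLLOW(<B>) = {q, s}. Thus FOLLOW(<L>) = {q, s}.
FOLLOW(<H>): in <B>-><S> <L> <H>, the suffix after <H> is empty, so FOLLOW(<H>) ⊇ FOLLOW(<B>) = {q, s}; in <L>-><H>, the suffix after <H> is empty, so FOLLOW(<H>) ⊇ FOLLOW(<L>) = {q, s}. Thus FOLLOW(<H>) = {q, s}.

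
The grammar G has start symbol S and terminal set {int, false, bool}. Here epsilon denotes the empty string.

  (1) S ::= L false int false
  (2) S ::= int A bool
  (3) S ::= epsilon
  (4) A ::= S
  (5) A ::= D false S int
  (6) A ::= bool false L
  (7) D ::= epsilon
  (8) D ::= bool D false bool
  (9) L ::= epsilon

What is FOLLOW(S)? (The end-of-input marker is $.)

FIRST(D): from D::=epsilon we get {epsilon}; from D::=bool D false bool we get {bool}. So FIRST(D) = {epsilon, bool}.
FIRST(L): from L::=epsilon we get {epsilon}. So FIRST(L) = {epsilon}.
FIRST(S): from S::=L false int false we get {false}; from S::=int A bool we get {int}; from S::=epsilon we get {epsilon}. So FIRST(S) = {epsilon, false, int}.
FIRST(A): from A::=S we get {epsilon, false, int}; from A::=D false S int we get {bool, false}; from A::=bool false L we get {bool}. So FIRST(A) = {epsilon, bool, false, int}.
FOLLOW(S) includes $ since S is the start symbol.
FOLLOW(A): in S::=int A bool, A is followed by bool with FIRST {bool}. Thus FOLLOW(A) = {bool}.
FOLLOW(S): in A::=S, the suffix after S is empty, so FOLLOW(S) ⊇ FOLLOW(A) = {bool}; in A::=D false S int, S is followed by int with FIRST {int}. Thus FOLLOW(S) = {$, bool, int}.
FOLLOW(D): in A::=D false S int, D is followed by false S int with FIRST {false}; in D::=bool D false bool, D is followed by false bool with FIRST {false}. Thus FOLLOW(D) = {false}.
FOLLOW(L): in S::=L false int false, L is followed by false int false with FIRST {false}; in A::=bool false L, the suffix after L is empty, so FOLLOW(L) ⊇ FOLLOW(A) = {bool}. Thus FOLLOW(L) = {bool, false}.

{$, bool, int}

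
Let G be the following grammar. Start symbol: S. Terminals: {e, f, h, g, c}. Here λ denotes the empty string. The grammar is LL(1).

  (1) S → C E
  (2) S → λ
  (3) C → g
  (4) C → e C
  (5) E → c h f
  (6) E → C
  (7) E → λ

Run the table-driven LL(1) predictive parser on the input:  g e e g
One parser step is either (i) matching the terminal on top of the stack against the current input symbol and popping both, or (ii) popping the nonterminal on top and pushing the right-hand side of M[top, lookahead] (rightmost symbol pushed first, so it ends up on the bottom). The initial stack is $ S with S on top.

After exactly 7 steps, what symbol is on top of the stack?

step 1: stack=$ S  input=g e e g $  — expand S → C E
step 2: stack=$ E C  input=g e e g $  — expand C → g
step 3: stack=$ E g  input=g e e g $  — match g
step 4: stack=$ E  input=e e g $  — expand E → C
step 5: stack=$ C  input=e e g $  — expand C → e C
step 6: stack=$ C e  input=e e g $  — match e
step 7: stack=$ C  input=e g $  — expand C → e C
Stack after step 7: $ C e (top = e).

e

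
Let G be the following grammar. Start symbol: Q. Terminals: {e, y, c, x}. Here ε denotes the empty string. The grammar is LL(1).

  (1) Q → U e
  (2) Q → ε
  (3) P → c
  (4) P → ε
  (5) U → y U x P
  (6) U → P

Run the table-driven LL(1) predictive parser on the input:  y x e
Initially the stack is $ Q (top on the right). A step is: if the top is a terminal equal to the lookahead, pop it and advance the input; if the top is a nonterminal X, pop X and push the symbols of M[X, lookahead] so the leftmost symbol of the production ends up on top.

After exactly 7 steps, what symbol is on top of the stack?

     Stack        Input    Action
  1  $ Q          y x e $  expand Q → U e
  2  $ e U        y x e $  expand U → y U x P
  3  $ e P x U y  y x e $  match y
  4  $ e P x U    x e $    expand U → P
  5  $ e P x P    x e $    expand P → ε
  6  $ e P x      x e $    match x
  7  $ e P        e $      expand P → ε
Stack after step 7: $ e (top = e).

e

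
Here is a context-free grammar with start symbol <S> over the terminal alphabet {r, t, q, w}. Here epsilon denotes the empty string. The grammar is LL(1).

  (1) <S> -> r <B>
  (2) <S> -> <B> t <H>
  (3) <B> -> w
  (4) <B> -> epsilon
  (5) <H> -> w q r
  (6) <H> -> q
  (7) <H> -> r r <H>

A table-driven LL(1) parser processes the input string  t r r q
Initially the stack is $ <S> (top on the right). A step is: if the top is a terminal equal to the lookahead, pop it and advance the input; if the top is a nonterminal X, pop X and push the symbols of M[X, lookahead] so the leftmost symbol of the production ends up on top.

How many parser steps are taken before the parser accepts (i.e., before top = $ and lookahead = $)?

step 1: stack=$ <S>  input=t r r q $  — expand <S> -> <B> t <H>
step 2: stack=$ <H> t <B>  input=t r r q $  — expand <B> -> epsilon
step 3: stack=$ <H> t  input=t r r q $  — match t
step 4: stack=$ <H>  input=r r q $  — expand <H> -> r r <H>
step 5: stack=$ <H> r r  input=r r q $  — match r
step 6: stack=$ <H> r  input=r q $  — match r
step 7: stack=$ <H>  input=q $  — expand <H> -> q
step 8: stack=$ q  input=q $  — match q
Accept reached after 8 steps.

8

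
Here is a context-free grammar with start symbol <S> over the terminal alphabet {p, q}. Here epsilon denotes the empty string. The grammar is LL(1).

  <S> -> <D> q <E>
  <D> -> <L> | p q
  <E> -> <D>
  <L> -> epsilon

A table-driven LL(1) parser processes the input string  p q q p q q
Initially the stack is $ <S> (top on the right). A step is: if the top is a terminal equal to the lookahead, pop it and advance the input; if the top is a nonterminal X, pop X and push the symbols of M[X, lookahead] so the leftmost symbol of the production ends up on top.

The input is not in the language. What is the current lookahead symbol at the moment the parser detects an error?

q

step 1: stack=$ <S>  input=p q q p q q $  — expand <S> -> <D> q <E>
step 2: stack=$ <E> q <D>  input=p q q p q q $  — expand <D> -> p q
step 3: stack=$ <E> q q p  input=p q q p q q $  — match p
step 4: stack=$ <E> q q  input=q q p q q $  — match q
step 5: stack=$ <E> q  input=q p q q $  — match q
step 6: stack=$ <E>  input=p q q $  — expand <E> -> <D>
step 7: stack=$ <D>  input=p q q $  — expand <D> -> p q
step 8: stack=$ q p  input=p q q $  — match p
step 9: stack=$ q  input=q q $  — match q
step 10: stack=$  input=q $  — error: stack empty but input remains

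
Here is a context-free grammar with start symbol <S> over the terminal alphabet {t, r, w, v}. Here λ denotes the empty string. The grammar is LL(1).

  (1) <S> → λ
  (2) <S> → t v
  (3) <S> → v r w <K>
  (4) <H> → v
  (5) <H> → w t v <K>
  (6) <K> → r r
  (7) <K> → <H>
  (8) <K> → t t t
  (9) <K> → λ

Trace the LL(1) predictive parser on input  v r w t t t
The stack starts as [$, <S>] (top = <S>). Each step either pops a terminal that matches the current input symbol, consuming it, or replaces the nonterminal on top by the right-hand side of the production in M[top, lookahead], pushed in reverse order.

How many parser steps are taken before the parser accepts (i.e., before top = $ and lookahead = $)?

8

step 1: stack=$ <S>  input=v r w t t t $  — expand <S> → v r w <K>
step 2: stack=$ <K> w r v  input=v r w t t t $  — match v
step 3: stack=$ <K> w r  input=r w t t t $  — match r
step 4: stack=$ <K> w  input=w t t t $  — match w
step 5: stack=$ <K>  input=t t t $  — expand <K> → t t t
step 6: stack=$ t t t  input=t t t $  — match t
step 7: stack=$ t t  input=t t $  — match t
step 8: stack=$ t  input=t $  — match t
Accept reached after 8 steps.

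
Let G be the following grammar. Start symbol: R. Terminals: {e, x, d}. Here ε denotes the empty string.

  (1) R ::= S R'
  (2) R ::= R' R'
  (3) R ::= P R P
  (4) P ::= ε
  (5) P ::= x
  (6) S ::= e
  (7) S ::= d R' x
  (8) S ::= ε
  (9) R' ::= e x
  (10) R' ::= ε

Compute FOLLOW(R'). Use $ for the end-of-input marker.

{$, e, x}

FIRST(P): from P::=ε we get {ε}; from P::=x we get {x}. So FIRST(P) = {ε, x}.
FIRST(S): from S::=e we get {e}; from S::=d R' x we get {d}; from S::=ε we get {ε}. So FIRST(S) = {ε, d, e}.
FIRST(R'): from R'::=e x we get {e}; from R'::=ε we get {ε}. So FIRST(R') = {ε, e}.
FIRST(R): from R::=S R' we get {ε, d, e}; from R::=R' R' we get {ε, e}; from R::=P R P we get {ε, d, e, x}. So FIRST(R) = {ε, d, e, x}.
FOLLOW(R) includes $ since R is the start symbol.
FOLLOW(R): in R::=P R P, R is followed by P with FIRST {ε, x}; in R::=P R P, the suffix after R is nullable (adds nothing new). Thus FOLLOW(R) = {$, x}.
FOLLOW(P): in R::=P R P (occurrence 1), P is followed by R P with FIRST {ε, d, e, x}; in R::=P R P (occurrence 1), the suffix after P is nullable, so FOLLOW(P) ⊇ FOLLOW(R) = {$, x}; in R::=P R P (occurrence 2), the suffix after P is empty, so FOLLOW(P) ⊇ FOLLOW(R) = {$, x}. Thus FOLLOW(P) = {$, d, e, x}.
FOLLOW(S): in R::=S R', S is followed by R' with FIRST {ε, e}; in R::=S R', the suffix after S is nullable, so FOLLOW(S) ⊇ FOLLOW(R) = {$, x}. Thus FOLLOW(S) = {$, e, x}.
FOLLOW(R'): in R::=S R', the suffix after R' is empty, so FOLLOW(R') ⊇ FOLLOW(R) = {$, x}; in R::=R' R' (occurrence 1), R' is followed by R' with FIRST {ε, e}; in R::=R' R' (occurrence 1), the suffix after R' is nullable, so FOLLOW(R') ⊇ FOLLOW(R) = {$, x}; in R::=R' R' (occurrence 2), the suffix after R' is empty, so FOLLOW(R') ⊇ FOLLOW(R) = {$, x}; in S::=d R' x, R' is followed by x with FIRST {x}. Thus FOLLOW(R') = {$, e, x}.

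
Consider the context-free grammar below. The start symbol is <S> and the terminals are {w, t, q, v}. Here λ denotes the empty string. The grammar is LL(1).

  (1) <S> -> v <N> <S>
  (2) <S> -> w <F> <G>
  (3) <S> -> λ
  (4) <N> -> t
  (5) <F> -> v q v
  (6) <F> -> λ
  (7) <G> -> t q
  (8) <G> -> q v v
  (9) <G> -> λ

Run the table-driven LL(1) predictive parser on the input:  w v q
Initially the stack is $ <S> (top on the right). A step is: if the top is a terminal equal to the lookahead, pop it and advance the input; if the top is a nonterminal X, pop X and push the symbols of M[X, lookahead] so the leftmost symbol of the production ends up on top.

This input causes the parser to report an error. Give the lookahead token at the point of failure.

step 1: stack=$ <S>  input=w v q $  — expand <S> -> w <F> <G>
step 2: stack=$ <G> <F> w  input=w v q $  — match w
step 3: stack=$ <G> <F>  input=v q $  — expand <F> -> v q v
step 4: stack=$ <G> v q v  input=v q $  — match v
step 5: stack=$ <G> v q  input=q $  — match q
step 6: stack=$ <G> v  input=$  — error: top is terminal v but lookahead is $

$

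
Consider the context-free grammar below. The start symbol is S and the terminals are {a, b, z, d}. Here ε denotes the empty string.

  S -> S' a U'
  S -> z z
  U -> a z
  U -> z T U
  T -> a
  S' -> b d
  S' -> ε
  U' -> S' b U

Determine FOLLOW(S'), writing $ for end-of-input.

{a, b}

FIRST(U): from U->a z we get {a}; from U->z T U we get {z}. So FIRST(U) = {a, z}.
FIRST(T): from T->a we get {a}. So FIRST(T) = {a}.
FIRST(S'): from S'->b d we get {b}; from S'->ε we get {ε}. So FIRST(S') = {ε, b}.
FIRST(S): from S->S' a U' we get {a, b}; from S->z z we get {z}. So FIRST(S) = {a, b, z}.
FIRST(U'): from U'->S' b U we get {b}. So FIRST(U') = {b}.
FOLLOW(S) includes $ since S is the start symbol.
FOLLOW(S): S appears on no right-hand side. Thus FOLLOW(S) = {$}.
FOLLOW(T): in U->z T U, T is followed by U with FIRST {a, z}. Thus FOLLOW(T) = {a, z}.
FOLLOW(S'): in S->S' a U', S' is followed by a U' with FIRST {a}; in U'->S' b U, S' is followed by b U with FIRST {b}. Thus FOLLOW(S') = {a, b}.
FOLLOW(U'): in S->S' a U', the suffix after U' is empty, so FOLLOW(U') ⊇ FOLLOW(S) = {$}. Thus FOLLOW(U') = {$}.
FOLLOW(U): in U->z T U, the suffix after U is empty (adds nothing new); in U'->S' b U, the suffix after U is empty, so FOLLOW(U) ⊇ FOLLOW(U') = {$}. Thus FOLLOW(U) = {$}.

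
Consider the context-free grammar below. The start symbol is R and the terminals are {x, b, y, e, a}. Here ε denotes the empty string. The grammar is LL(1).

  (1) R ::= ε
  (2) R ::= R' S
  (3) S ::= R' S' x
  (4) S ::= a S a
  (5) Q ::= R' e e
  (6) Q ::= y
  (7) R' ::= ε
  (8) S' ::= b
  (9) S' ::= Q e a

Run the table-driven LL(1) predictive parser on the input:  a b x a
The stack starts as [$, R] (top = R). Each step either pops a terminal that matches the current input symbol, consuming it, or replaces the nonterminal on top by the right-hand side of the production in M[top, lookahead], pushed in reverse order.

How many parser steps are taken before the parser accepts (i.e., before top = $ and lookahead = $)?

10

      Stack        Input      Action
   1  $ R          a b x a $  expand R ::= R' S
   2  $ S R'       a b x a $  expand R' ::= ε
   3  $ S          a b x a $  expand S ::= a S a
   4  $ a S a      a b x a $  match a
   5  $ a S        b x a $    expand S ::= R' S' x
   6  $ a x S' R'  b x a $    expand R' ::= ε
   7  $ a x S'     b x a $    expand S' ::= b
   8  $ a x b      b x a $    match b
   9  $ a x        x a $      match x
  10  $ a          a $        match a
Accept reached after 10 steps.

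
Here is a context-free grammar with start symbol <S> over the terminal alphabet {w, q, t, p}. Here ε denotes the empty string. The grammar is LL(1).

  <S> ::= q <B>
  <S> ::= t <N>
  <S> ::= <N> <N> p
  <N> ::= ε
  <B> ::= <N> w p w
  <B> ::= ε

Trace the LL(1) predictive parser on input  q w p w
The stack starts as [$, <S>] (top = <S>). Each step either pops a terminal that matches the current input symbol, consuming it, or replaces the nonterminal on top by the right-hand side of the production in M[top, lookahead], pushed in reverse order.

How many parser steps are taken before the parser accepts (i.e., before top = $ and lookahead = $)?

     Stack        Input      Action
  1  $ <S>        q w p w $  expand <S> ::= q <B>
  2  $ <B> q      q w p w $  match q
  3  $ <B>        w p w $    expand <B> ::= <N> w p w
  4  $ w p w <N>  w p w $    expand <N> ::= ε
  5  $ w p w      w p w $    match w
  6  $ w p        p w $      match p
  7  $ w          w $        match w
Accept reached after 7 steps.

7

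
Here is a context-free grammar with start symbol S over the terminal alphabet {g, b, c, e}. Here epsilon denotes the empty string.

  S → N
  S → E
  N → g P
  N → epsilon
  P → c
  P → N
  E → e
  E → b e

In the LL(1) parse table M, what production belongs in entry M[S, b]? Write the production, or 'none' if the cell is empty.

S → E

FIRST(N): from N→g P we get {g}; from N→epsilon we get {epsilon}. So FIRST(N) = {epsilon, g}.
FIRST(E): from E→e we get {e}; from E→b e we get {b}. So FIRST(E) = {b, e}.
FIRST(S): from S→N we get {epsilon, g}; from S→E we get {b, e}. So FIRST(S) = {epsilon, b, e, g}.
FIRST(P): from P→c we get {c}; from P→N we get {epsilon, g}. So FIRST(P) = {epsilon, c, g}.
FOLLOW(S) includes $ since S is the start symbol.
FOLLOW(S): S appears on no right-hand side. Thus FOLLOW(S) = {$}.
For S → N: FIRST(N) = {epsilon, g}, so it goes in M[S, t] for t ∈ {g}; since epsilon ∈ FIRST, also for every t ∈ FOLLOW(S) = {$}.
For S → E: FIRST(E) = {b, e}, so it goes in M[S, t] for t ∈ {b, e}.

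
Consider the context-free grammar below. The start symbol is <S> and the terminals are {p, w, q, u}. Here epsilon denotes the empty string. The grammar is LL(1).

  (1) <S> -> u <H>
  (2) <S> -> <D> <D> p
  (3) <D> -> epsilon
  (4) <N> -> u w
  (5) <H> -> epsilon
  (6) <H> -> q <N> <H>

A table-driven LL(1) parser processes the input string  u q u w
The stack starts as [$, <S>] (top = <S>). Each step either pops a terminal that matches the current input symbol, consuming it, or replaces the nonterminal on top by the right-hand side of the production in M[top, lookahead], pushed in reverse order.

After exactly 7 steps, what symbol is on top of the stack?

<H>

     Stack        Input      Action
  1  $ <S>        u q u w $  expand <S> -> u <H>
  2  $ <H> u      u q u w $  match u
  3  $ <H>        q u w $    expand <H> -> q <N> <H>
  4  $ <H> <N> q  q u w $    match q
  5  $ <H> <N>    u w $      expand <N> -> u w
  6  $ <H> w u    u w $      match u
  7  $ <H> w      w $        match w
Stack after step 7: $ <H> (top = <H>).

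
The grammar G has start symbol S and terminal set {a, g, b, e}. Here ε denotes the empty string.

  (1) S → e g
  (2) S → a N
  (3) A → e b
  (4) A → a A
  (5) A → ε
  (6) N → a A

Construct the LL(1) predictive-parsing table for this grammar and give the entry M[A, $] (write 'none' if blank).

FIRST(S) = {a, e}
FIRST(A) = {ε, a, e}
FIRST(N) = {a}
FOLLOW(S) includes $ since S is the start symbol.
FOLLOW(N): in S→a N, the suffix after N is empty, so FOLLOW(N) ⊇ FOLLOW(S) = {$}. Thus FOLLOW(N) = {$}.
FOLLOW(A): in A→a A, the suffix after A is empty (adds nothing new); in N→a A, the suffix after A is empty, so FOLLOW(A) ⊇ FOLLOW(N) = {$}. Thus FOLLOW(A) = {$}.
For A → e b: FIRST(e b) = {e}, so it goes in M[A, t] for t ∈ {e}.
For A → a A: FIRST(a A) = {a}, so it goes in M[A, t] for t ∈ {a}.
For A → ε: FIRST(ε) = {ε}, so it goes in M[A, t] for t ∈ {}; since ε ∈ FIRST, also for every t ∈ FOLLOW(A) = {$}.

A → ε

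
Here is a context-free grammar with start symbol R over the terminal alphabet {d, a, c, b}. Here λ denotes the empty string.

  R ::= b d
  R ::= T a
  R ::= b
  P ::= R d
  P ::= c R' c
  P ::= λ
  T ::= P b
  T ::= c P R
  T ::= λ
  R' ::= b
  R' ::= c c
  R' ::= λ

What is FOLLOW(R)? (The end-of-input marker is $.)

{$, a, d}

FIRST(R') = {λ, b, c}
FIRST(R) = {a, b, c}  (via T a)
FIRST(P) = {λ, a, b, c}  (via R d)
FIRST(T) = {λ, a, b, c}  (via P b)
FOLLOW(R) includes $ since R is the start symbol.
FOLLOW(P): in T::=P b, P is followed by b with FIRST {b}; in T::=c P R, P is followed by R with FIRST {a, b, c}. Thus FOLLOW(P) = {a, b, c}.
FOLLOW(T): in R::=T a, T is followed by a with FIRST {a}. Thus FOLLOW(T) = {a}.
FOLLOW(R): in P::=R d, R is followed by d with FIRST {d}; in T::=c P R, the suffix after R is empty, so FOLLOW(R) ⊇ FOLLOW(T) = {a}. Thus FOLLOW(R) = {$, a, d}.
FOLLOW(R'): in P::=c R' c, R' is followed by c with FIRST {c}. Thus FOLLOW(R') = {c}.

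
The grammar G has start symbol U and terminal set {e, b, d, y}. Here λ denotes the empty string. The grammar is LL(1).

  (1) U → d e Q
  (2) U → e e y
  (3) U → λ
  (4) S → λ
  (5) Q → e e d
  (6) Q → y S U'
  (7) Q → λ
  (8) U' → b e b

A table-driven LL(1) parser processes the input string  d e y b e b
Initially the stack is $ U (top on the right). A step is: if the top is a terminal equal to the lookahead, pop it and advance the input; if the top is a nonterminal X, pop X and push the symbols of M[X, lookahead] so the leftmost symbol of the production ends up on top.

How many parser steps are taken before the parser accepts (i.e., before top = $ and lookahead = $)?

10

step 1: stack=$ U  input=d e y b e b $  — expand U → d e Q
step 2: stack=$ Q e d  input=d e y b e b $  — match d
step 3: stack=$ Q e  input=e y b e b $  — match e
step 4: stack=$ Q  input=y b e b $  — expand Q → y S U'
step 5: stack=$ U' S y  input=y b e b $  — match y
step 6: stack=$ U' S  input=b e b $  — expand S → λ
step 7: stack=$ U'  input=b e b $  — expand U' → b e b
step 8: stack=$ b e b  input=b e b $  — match b
step 9: stack=$ b e  input=e b $  — match e
step 10: stack=$ b  input=b $  — match b
Accept reached after 10 steps.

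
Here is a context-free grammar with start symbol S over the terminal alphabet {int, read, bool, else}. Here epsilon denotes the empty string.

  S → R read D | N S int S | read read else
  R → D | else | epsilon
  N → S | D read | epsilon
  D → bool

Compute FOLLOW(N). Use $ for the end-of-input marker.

FIRST(D) = {bool}
FIRST(R) = {epsilon, bool, else}  (via D)
FIRST(S) = {bool, else, read}  (via R read D, N S int S)
FIRST(N) = {epsilon, bool, else, read}  (via S, D read)
FOLLOW(S) includes $ since S is the start symbol.
FOLLOW(R): in S→R read D, R is followed by read D with FIRST {read}. Thus FOLLOW(R) = {read}.
FOLLOW(N): in S→N S int S, N is followed by S int S with FIRST {bool, else, read}. Thus FOLLOW(N) = {bool, else, read}.
FOLLOW(S): in S→N S int S (occurrence 1), S is followed by int S with FIRST {int}; in S→N S int S (occurrence 2), the suffix after S is empty (adds nothing new); in N→S, the suffix after S is empty, so FOLLOW(S) ⊇ FOLLOW(N) = {bool, else, read}. Thus FOLLOW(S) = {$, bool, else, int, read}.
FOLLOW(D): in S→R read D, the suffix after D is empty, so FOLLOW(D) ⊇ FOLLOW(S) = {$, bool, else, int, read}; in R→D, the suffix after D is empty, so FOLLOW(D) ⊇ FOLLOW(R) = {read}; in N→D read, D is followed by read with FIRST {read}. Thus FOLLOW(D) = {$, bool, else, int, read}.

{bool, else, read}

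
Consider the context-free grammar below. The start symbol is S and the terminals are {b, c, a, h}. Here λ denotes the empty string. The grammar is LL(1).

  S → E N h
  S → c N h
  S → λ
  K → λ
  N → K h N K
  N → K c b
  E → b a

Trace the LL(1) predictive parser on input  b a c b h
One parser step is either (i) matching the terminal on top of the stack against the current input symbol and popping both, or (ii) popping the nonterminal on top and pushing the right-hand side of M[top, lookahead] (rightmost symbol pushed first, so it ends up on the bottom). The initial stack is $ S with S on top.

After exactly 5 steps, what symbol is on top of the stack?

     Stack      Input        Action
  1  $ S        b a c b h $  expand S → E N h
  2  $ h N E    b a c b h $  expand E → b a
  3  $ h N a b  b a c b h $  match b
  4  $ h N a    a c b h $    match a
  5  $ h N      c b h $      expand N → K c b
Stack after step 5: $ h b c K (top = K).

K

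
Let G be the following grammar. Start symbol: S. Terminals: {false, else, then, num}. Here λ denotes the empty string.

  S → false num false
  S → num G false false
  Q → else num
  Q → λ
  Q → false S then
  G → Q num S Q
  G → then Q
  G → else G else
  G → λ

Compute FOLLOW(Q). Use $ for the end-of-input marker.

FIRST(S): from S→false num false we get {false}; from S→num G false false we get {num}. So FIRST(S) = {false, num}.
FIRST(Q): from Q→else num we get {else}; from Q→λ we get {λ}; from Q→false S then we get {false}. So FIRST(Q) = {λ, else, false}.
FIRST(G): from G→Q num S Q we get {else, false, num}; from G→then Q we get {then}; from G→else G else we get {else}; from G→λ we get {λ}. So FIRST(G) = {λ, else, false, num, then}.
FOLLOW(S) includes $ since S is the start symbol.
FOLLOW(G): in S→num G false false, G is followed by false false with FIRST {false}; in G→else G else, G is followed by else with FIRST {else}. Thus FOLLOW(G) = {else, false}.
FOLLOW(S): in Q→false S then, S is followed by then with FIRST {then}; in G→Q num S Q, S is followed by Q with FIRST {λ, else, false}; in G→Q num S Q, the suffix after S is nullable, so FOLLOW(S) ⊇ FOLLOW(G) = {else, false}. Thus FOLLOW(S) = {$, else, false, then}.
FOLLOW(Q): in G→Q num S Q (occurrence 1), Q is followed by num S Q with FIRST {num}; in G→Q num S Q (occurrence 2), the suffix after Q is empty, so FOLLOW(Q) ⊇ FOLLOW(G) = {else, false}; in G→then Q, the suffix after Q is empty, so FOLLOW(Q) ⊇ FOLLOW(G) = {else, false}. Thus FOLLOW(Q) = {else, false, num}.

{else, false, num}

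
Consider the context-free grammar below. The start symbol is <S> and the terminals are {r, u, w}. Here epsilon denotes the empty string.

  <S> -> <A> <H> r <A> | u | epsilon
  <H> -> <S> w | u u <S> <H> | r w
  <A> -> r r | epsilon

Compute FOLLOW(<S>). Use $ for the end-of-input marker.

{$, r, u, w}

FIRST(<A>) = {epsilon, r}
FIRST(<S>) = {epsilon, r, u, w}  (via <A> <H> r <A>)
FIRST(<H>) = {r, u, w}  (via <S> w)
FOLLOW(<S>) includes $ since <S> is the start symbol.
FOLLOW(<S>): in <H>-><S> w, <S> is followed by w with FIRST {w}; in <H>->u u <S> <H>, <S> is followed by <H> with FIRST {r, u, w}. Thus FOLLOW(<S>) = {$, r, u, w}.
FOLLOW(<H>): in <S>-><A> <H> r <A>, <H> is followed by r <A> with FIRST {r}; in <H>->u u <S> <H>, the suffix after <H> is empty (adds nothing new). Thus FOLLOW(<H>) = {r}.
FOLLOW(<A>): in <S>-><A> <H> r <A> (occurrence 1), <A> is followed by <H> r <A> with FIRST {r, u, w}; in <S>-><A> <H> r <A> (occurrence 2), the suffix after <A> is empty, so FOLLOW(<A>) ⊇ FOLLOW(<S>) = {$, r, u, w}. Thus FOLLOW(<A>) = {$, r, u, w}.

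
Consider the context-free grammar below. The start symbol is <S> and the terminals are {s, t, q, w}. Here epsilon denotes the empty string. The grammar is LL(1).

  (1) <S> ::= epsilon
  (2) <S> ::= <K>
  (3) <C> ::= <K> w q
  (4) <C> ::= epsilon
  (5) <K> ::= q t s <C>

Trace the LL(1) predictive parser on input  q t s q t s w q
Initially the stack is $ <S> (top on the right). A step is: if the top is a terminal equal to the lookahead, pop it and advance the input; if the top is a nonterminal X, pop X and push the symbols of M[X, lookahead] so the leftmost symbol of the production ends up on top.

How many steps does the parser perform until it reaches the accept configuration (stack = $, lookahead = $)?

step 1: stack=$ <S>  input=q t s q t s w q $  — expand <S> ::= <K>
step 2: stack=$ <K>  input=q t s q t s w q $  — expand <K> ::= q t s <C>
step 3: stack=$ <C> s t q  input=q t s q t s w q $  — match q
step 4: stack=$ <C> s t  input=t s q t s w q $  — match t
step 5: stack=$ <C> s  input=s q t s w q $  — match s
step 6: stack=$ <C>  input=q t s w q $  — expand <C> ::= <K> w q
step 7: stack=$ q w <K>  input=q t s w q $  — expand <K> ::= q t s <C>
step 8: stack=$ q w <C> s t q  input=q t s w q $  — match q
step 9: stack=$ q w <C> s t  input=t s w q $  — match t
step 10: stack=$ q w <C> s  input=s w q $  — match s
step 11: stack=$ q w <C>  input=w q $  — expand <C> ::= epsilon
step 12: stack=$ q w  input=w q $  — match w
step 13: stack=$ q  input=q $  — match q
Accept reached after 13 steps.

13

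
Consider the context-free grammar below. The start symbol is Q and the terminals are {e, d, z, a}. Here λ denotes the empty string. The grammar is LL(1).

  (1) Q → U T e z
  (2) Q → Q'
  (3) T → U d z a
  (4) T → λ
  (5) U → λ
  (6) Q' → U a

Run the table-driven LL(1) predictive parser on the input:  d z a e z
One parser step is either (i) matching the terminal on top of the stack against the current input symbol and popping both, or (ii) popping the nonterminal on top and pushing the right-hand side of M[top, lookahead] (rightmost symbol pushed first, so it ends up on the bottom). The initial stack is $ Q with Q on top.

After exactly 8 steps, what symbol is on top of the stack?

z

     Stack          Input        Action
  1  $ Q            d z a e z $  expand Q → U T e z
  2  $ z e T U      d z a e z $  expand U → λ
  3  $ z e T        d z a e z $  expand T → U d z a
  4  $ z e a z d U  d z a e z $  expand U → λ
  5  $ z e a z d    d z a e z $  match d
  6  $ z e a z      z a e z $    match z
  7  $ z e a        a e z $      match a
  8  $ z e          e z $        match e
Stack after step 8: $ z (top = z).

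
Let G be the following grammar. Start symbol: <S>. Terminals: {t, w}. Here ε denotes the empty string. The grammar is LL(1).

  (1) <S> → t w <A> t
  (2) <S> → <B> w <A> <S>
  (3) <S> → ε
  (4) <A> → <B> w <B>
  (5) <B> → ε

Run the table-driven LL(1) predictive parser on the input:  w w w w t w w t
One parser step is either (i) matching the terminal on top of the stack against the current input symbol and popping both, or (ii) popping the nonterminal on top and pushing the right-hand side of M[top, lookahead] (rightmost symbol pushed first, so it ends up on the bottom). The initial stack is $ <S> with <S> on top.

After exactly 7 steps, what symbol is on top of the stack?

<S>

step 1: stack=$ <S>  input=w w w w t w w t $  — expand <S> → <B> w <A> <S>
step 2: stack=$ <S> <A> w <B>  input=w w w w t w w t $  — expand <B> → ε
step 3: stack=$ <S> <A> w  input=w w w w t w w t $  — match w
step 4: stack=$ <S> <A>  input=w w w t w w t $  — expand <A> → <B> w <B>
step 5: stack=$ <S> <B> w <B>  input=w w w t w w t $  — expand <B> → ε
step 6: stack=$ <S> <B> w  input=w w w t w w t $  — match w
step 7: stack=$ <S> <B>  input=w w t w w t $  — expand <B> → ε
Stack after step 7: $ <S> (top = <S>).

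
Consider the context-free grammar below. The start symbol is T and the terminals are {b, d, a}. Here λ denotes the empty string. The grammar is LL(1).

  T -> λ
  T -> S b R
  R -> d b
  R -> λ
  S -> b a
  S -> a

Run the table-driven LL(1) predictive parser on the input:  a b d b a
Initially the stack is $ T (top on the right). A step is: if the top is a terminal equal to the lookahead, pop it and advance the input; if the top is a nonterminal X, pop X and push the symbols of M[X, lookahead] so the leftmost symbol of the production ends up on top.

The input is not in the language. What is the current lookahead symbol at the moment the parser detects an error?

step 1: stack=$ T  input=a b d b a $  — expand T -> S b R
step 2: stack=$ R b S  input=a b d b a $  — expand S -> a
step 3: stack=$ R b a  input=a b d b a $  — match a
step 4: stack=$ R b  input=b d b a $  — match b
step 5: stack=$ R  input=d b a $  — expand R -> d b
step 6: stack=$ b d  input=d b a $  — match d
step 7: stack=$ b  input=b a $  — match b
step 8: stack=$  input=a $  — error: stack empty but input remains

a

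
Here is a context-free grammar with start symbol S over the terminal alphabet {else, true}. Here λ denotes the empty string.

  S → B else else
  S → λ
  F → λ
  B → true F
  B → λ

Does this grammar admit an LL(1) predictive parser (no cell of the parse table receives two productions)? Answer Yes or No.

FIRST(S) = {λ, else, true}
FIRST(F) = {λ}
FIRST(B) = {λ, true}
FOLLOW(S) = {$}
FOLLOW(F) = {else}
FOLLOW(B) = {else}
Each cell of M receives at most one production.

Yes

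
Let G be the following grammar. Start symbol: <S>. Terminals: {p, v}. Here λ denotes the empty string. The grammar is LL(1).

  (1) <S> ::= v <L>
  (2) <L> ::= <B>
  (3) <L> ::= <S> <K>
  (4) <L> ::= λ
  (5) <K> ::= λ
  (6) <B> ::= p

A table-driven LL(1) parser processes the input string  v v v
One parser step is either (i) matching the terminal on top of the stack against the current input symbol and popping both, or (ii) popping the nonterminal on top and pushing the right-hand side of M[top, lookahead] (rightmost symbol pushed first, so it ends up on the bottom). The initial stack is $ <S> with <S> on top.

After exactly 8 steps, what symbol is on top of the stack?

     Stack            Input    Action
  1  $ <S>            v v v $  expand <S> ::= v <L>
  2  $ <L> v          v v v $  match v
  3  $ <L>            v v $    expand <L> ::= <S> <K>
  4  $ <K> <S>        v v $    expand <S> ::= v <L>
  5  $ <K> <L> v      v v $    match v
  6  $ <K> <L>        v $      expand <L> ::= <S> <K>
  7  $ <K> <K> <S>    v $      expand <S> ::= v <L>
  8  $ <K> <K> <L> v  v $      match v
Stack after step 8: $ <K> <K> <L> (top = <L>).

<L>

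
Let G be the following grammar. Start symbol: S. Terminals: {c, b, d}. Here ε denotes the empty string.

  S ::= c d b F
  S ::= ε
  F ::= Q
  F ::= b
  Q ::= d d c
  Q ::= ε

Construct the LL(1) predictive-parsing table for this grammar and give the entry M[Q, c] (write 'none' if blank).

none

FIRST(S): from S::=c d b F we get {c}; from S::=ε we get {ε}. So FIRST(S) = {ε, c}.
FIRST(Q): from Q::=d d c we get {d}; from Q::=ε we get {ε}. So FIRST(Q) = {ε, d}.
FIRST(F): from F::=Q we get {ε, d}; from F::=b we get {b}. So FIRST(F) = {ε, b, d}.
FOLLOW(S) includes $ since S is the start symbol.
FOLLOW(F): in S::=c d b F, the suffix after F is empty, so FOLLOW(F) ⊇ FOLLOW(S) = {$}. Thus FOLLOW(F) = {$}.
FOLLOW(Q): in F::=Q, the suffix after Q is empty, so FOLLOW(Q) ⊇ FOLLOW(F) = {$}. Thus FOLLOW(Q) = {$}.
For Q ::= d d c: FIRST(d d c) = {d}, so it goes in M[Q, t] for t ∈ {d}.
For Q ::= ε: FIRST(ε) = {ε}, so it goes in M[Q, t] for t ∈ {}; since ε ∈ FIRST, also for every t ∈ FOLLOW(Q) = {$}.
None of these place a production in M[Q, c].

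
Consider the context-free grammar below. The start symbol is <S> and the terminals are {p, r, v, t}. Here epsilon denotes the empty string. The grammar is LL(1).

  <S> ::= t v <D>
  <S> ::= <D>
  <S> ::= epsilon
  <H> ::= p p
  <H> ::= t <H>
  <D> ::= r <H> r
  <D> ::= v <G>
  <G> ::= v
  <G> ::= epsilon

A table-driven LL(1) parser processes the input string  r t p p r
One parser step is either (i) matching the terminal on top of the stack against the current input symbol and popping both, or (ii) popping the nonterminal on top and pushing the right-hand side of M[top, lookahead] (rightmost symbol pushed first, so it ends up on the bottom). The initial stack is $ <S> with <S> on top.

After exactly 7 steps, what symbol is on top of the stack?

p

     Stack      Input        Action
  1  $ <S>      r t p p r $  expand <S> ::= <D>
  2  $ <D>      r t p p r $  expand <D> ::= r <H> r
  3  $ r <H> r  r t p p r $  match r
  4  $ r <H>    t p p r $    expand <H> ::= t <H>
  5  $ r <H> t  t p p r $    match t
  6  $ r <H>    p p r $      expand <H> ::= p p
  7  $ r p p    p p r $      match p
Stack after step 7: $ r p (top = p).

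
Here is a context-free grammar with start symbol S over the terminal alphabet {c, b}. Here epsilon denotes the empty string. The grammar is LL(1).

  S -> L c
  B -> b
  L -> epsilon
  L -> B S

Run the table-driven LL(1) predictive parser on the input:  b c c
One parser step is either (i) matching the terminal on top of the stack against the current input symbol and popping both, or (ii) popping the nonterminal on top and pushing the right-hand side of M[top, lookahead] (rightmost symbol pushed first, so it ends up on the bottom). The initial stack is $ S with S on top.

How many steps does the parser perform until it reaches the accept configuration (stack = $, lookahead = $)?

8

step 1: stack=$ S  input=b c c $  — expand S -> L c
step 2: stack=$ c L  input=b c c $  — expand L -> B S
step 3: stack=$ c S B  input=b c c $  — expand B -> b
step 4: stack=$ c S b  input=b c c $  — match b
step 5: stack=$ c S  input=c c $  — expand S -> L c
step 6: stack=$ c c L  input=c c $  — expand L -> epsilon
step 7: stack=$ c c  input=c c $  — match c
step 8: stack=$ c  input=c $  — match c
Accept reached after 8 steps.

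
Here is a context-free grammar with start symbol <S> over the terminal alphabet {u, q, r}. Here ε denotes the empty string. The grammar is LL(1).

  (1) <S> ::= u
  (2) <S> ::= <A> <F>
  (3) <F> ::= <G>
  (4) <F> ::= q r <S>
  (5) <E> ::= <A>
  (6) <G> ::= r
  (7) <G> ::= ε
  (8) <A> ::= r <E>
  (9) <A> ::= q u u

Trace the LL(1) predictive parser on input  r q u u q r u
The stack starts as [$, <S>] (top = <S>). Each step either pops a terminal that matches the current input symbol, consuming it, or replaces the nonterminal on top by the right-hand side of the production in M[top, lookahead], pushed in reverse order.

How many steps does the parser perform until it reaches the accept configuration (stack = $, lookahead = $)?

13

      Stack        Input            Action
   1  $ <S>        r q u u q r u $  expand <S> ::= <A> <F>
   2  $ <F> <A>    r q u u q r u $  expand <A> ::= r <E>
   3  $ <F> <E> r  r q u u q r u $  match r
   4  $ <F> <E>    q u u q r u $    expand <E> ::= <A>
   5  $ <F> <A>    q u u q r u $    expand <A> ::= q u u
   6  $ <F> u u q  q u u q r u $    match q
   7  $ <F> u u    u u q r u $      match u
   8  $ <F> u      u q r u $        match u
   9  $ <F>        q r u $          expand <F> ::= q r <S>
  10  $ <S> r q    q r u $          match q
  11  $ <S> r      r u $            match r
  12  $ <S>        u $              expand <S> ::= u
  13  $ u          u $              match u
Accept reached after 13 steps.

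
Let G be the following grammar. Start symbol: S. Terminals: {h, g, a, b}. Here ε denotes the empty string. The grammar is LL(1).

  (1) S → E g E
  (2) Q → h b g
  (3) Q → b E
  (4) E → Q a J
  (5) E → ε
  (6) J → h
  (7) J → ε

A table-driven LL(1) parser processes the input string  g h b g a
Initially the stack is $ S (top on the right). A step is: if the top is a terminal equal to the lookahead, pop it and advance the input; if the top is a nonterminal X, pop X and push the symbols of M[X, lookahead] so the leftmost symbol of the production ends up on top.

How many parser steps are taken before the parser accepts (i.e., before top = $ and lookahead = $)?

10

      Stack        Input        Action
   1  $ S          g h b g a $  expand S → E g E
   2  $ E g E      g h b g a $  expand E → ε
   3  $ E g        g h b g a $  match g
   4  $ E          h b g a $    expand E → Q a J
   5  $ J a Q      h b g a $    expand Q → h b g
   6  $ J a g b h  h b g a $    match h
   7  $ J a g b    b g a $      match b
   8  $ J a g      g a $        match g
   9  $ J a        a $          match a
  10  $ J          $            expand J → ε
Accept reached after 10 steps.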